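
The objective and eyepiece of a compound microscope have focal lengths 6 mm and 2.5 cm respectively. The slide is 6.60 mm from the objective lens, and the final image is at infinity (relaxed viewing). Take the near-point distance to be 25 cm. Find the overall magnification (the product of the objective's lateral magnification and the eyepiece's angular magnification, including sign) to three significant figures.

-100

Convert to cm: f_obj = 6 mm = 0.6 cm; d_o = 6.60 mm = 0.66 cm.
Objective: 1/d_i = 1/f_obj - 1/d_o = 1/0.6 - 1/0.66 = 0.15152 cm^-1, so d_i = 6.600 cm.
m_obj = -d_i/d_o = -6.600/0.66 = -10.000.
Eyepiece angular magnification (image at infinity): M_eye = D/f_e = 25/2.5 = 10.000.
Overall M = m_obj x M_eye = (-10.000)(10.000) = -100.00.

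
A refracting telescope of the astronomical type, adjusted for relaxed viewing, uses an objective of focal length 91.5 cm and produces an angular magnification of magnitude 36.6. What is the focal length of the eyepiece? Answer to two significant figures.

2.5 cm

|M| = f_obj/f_eye, so f_eye = f_obj/|M| = 91.5/36.6 = 2.500 cm.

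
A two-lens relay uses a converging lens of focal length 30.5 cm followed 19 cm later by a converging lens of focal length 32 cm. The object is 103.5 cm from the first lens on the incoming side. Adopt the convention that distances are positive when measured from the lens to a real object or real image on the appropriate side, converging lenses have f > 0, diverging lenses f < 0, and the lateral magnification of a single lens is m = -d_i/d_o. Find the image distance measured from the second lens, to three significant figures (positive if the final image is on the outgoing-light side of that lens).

First lens: d_i1 = 1/(1/30.5 - 1/103.5) = 43.243 cm.
This image would form 43.243 cm past lens 1, i.e. 24.243 cm beyond lens 2, so it is a virtual object for lens 2: d_o2 = 19 - 43.243 = -24.243 cm.
Second lens: d_i2 = 1/(1/32 - 1/(-24.243)) = 13.793 cm.

13.8 cm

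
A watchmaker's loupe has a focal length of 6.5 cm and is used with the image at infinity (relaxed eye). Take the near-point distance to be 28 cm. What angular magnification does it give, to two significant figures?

M = D/f = 28/6.5 = 4.308.

4.3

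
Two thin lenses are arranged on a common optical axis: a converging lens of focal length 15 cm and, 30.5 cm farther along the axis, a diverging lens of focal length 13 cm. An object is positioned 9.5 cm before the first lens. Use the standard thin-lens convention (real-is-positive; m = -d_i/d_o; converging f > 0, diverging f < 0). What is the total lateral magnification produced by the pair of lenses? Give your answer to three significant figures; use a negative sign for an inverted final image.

First lens: d_i1 = 1/(1/15 - 1/9.5) = -25.909 cm.
m_1 = -(-25.909)/9.5 = 2.7273.
With d_i1 < 0 the first image is virtual and lies on the object side; the object distance for lens 2 is d_o2 = 30.5 - (-25.909) = 56.409 cm.
Second lens: d_i2 = 1/(1/(-13) - 1/(56.409)) = -10.565 cm.
m_2 = -(-10.565)/(56.409) = 0.1873.
Total m = m_1 x m_2 = (2.7273)(0.1873) = 0.5108.

0.511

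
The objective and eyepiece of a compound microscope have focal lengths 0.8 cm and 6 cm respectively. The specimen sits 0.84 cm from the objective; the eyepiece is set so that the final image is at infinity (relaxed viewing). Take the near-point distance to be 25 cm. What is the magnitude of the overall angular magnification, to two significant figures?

83

Objective: 1/d_i = 1/f_obj - 1/d_o = 1/0.8 - 1/0.84 = 0.05952 cm^-1, so d_i = 16.800 cm.
m_obj = -d_i/d_o = -16.800/0.84 = -20.000.
Eyepiece angular magnification (image at infinity): M_eye = D/f_e = 25/6 = 4.167.
Overall M = m_obj x M_eye = (-20.000)(4.167) = -83.33.
|M| = 83.33.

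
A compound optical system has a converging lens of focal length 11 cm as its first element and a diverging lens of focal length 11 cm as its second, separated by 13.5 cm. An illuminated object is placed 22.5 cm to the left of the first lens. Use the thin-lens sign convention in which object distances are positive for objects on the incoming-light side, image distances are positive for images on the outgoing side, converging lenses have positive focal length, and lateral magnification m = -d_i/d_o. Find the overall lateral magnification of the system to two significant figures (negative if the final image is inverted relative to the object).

-3.5

Lens 1: 1/d_i1 = 1/f_1 - 1/d_o1 = 1/11 - 1/22.5 = 0.04646 cm^-1, so d_i1 = 21.522 cm.
m_1 = -(21.522)/22.5 = -0.9565.
Since 21.522 cm > 13.5 cm, the first image lies past the second lens and serves as a virtual object: d_o2 = L - d_i1 = -8.022 cm.
Lens 2: 1/d_i2 = 1/f_2 - 1/d_o2 = 1/(-11) - 1/(-8.022) = 0.03375 cm^-1, so d_i2 = 29.628 cm.
m_2 = -(29.628)/(-8.022) = 3.6934.
The system's lateral magnification is m_1 m_2 = (-0.9565)(3.6934) = -3.5328.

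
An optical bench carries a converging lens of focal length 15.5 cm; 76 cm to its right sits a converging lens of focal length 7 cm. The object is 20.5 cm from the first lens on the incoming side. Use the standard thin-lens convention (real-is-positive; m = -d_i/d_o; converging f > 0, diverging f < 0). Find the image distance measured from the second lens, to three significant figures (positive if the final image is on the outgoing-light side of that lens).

First lens: d_i1 = 1/(1/15.5 - 1/20.5) = 63.550 cm.
The intermediate image is 63.550 cm to the right of lens 1, so d_o2 = L - d_i1 = 76 - 63.550 = 12.450 cm.
Second lens: d_i2 = 1/(1/7 - 1/(12.450)) = 15.991 cm.

16.0 cm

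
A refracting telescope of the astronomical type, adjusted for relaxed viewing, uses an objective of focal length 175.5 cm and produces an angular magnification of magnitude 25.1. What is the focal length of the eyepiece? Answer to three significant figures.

6.99 cm

|M| = f_obj/f_eye, so f_eye = f_obj/|M| = 175.5/25.1 = 6.992 cm.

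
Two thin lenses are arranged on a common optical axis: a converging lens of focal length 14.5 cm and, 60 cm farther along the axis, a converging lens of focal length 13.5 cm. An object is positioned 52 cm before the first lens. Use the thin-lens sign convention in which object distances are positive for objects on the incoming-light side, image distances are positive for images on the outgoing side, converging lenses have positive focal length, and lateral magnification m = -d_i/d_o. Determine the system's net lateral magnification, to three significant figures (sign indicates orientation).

0.198

First lens: d_i1 = 1/(1/14.5 - 1/52) = 20.107 cm.
m_1 = -(20.107)/52 = -0.3867.
Object distance for lens 2: d_o2 = 60 - 20.107 = 39.893 cm.
Second lens: d_i2 = 1/(1/13.5 - 1/(39.893)) = 20.405 cm.
m_2 = -(20.405)/(39.893) = -0.5115.
The system's lateral magnification is m_1 m_2 = (-0.3867)(-0.5115) = 0.1978.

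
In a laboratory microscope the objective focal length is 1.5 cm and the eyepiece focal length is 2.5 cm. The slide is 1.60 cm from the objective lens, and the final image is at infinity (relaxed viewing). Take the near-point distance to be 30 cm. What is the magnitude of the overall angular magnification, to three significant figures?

180

Objective: 1/d_i = 1/f_obj - 1/d_o = 1/1.5 - 1/1.60 = 0.04167 cm^-1, so d_i = 24.000 cm.
m_obj = -d_i/d_o = -24.000/1.60 = -15.000.
Eyepiece angular magnification (image at infinity): M_eye = D/f_e = 30/2.5 = 12.000.
Overall M = m_obj x M_eye = (-15.000)(12.000) = -180.00.
|M| = 180.00.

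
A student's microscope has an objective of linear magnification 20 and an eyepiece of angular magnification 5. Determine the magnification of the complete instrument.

The overall magnification of a compound microscope is the product of the objective and eyepiece magnifications:
M = M_obj x M_eye = 20 x 5 = 100.

100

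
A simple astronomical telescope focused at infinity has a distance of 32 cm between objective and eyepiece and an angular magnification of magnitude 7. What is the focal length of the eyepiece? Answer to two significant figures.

4.0 cm

In normal adjustment the tube length equals f_obj + f_eye and |M| = f_obj/f_eye.
So f_obj = 7 f_eye and 7 f_eye + f_eye = 32 cm, giving f_eye = 32/8 = 4.000 cm and f_obj = 28.000 cm.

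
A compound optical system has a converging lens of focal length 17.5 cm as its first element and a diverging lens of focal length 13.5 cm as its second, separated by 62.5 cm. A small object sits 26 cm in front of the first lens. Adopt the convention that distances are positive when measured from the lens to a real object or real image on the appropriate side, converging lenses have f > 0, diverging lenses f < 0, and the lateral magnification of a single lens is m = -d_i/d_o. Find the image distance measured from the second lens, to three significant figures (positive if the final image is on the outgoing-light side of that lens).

Lens 1: 1/d_i1 = 1/f_1 - 1/d_o1 = 1/17.5 - 1/26 = 0.01868 cm^-1, so d_i1 = 53.529 cm.
Object distance for lens 2: d_o2 = 62.5 - 53.529 = 8.971 cm.
Lens 2: 1/d_i2 = 1/f_2 - 1/d_o2 = 1/(-13.5) - 1/(8.971) = -0.18555 cm^-1, so d_i2 = -5.389 cm.

-5.39 cm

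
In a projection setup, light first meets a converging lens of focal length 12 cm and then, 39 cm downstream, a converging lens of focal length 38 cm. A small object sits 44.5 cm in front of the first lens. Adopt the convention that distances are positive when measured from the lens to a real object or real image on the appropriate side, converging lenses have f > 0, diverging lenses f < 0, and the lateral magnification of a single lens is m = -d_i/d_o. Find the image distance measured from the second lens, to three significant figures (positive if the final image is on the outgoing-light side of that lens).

Applying the thin-lens equation to the first lens, 1/12 = 1/44.5 + 1/d_i1, which gives d_i1 = 16.431 cm.
Object distance for lens 2: d_o2 = 39 - 16.431 = 22.569 cm.
Applying the thin-lens equation again with f_2 = 38 cm and d_o2 = 22.569 cm gives d_i2 = -55.579 cm.

-55.6 cm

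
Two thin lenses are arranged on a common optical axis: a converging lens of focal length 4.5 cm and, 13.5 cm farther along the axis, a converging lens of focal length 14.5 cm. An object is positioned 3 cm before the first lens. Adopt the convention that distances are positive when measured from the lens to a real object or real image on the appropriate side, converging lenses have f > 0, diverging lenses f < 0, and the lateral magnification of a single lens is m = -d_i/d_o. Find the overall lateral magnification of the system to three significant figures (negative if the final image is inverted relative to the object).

-5.44

First lens: d_i1 = 1/(1/4.5 - 1/3) = -9.000 cm.
m_1 = -(-9.000)/3 = 3.0000.
The intermediate image is virtual, 9.000 cm to the left of lens 1, so d_o2 = L - d_i1 = 13.5 - (-9.000) = 22.500 cm.
Second lens: d_i2 = 1/(1/14.5 - 1/(22.500)) = 40.781 cm.
m_2 = -(40.781)/(22.500) = -1.8125.
Total m = m_1 x m_2 = (3.0000)(-1.8125) = -5.4375.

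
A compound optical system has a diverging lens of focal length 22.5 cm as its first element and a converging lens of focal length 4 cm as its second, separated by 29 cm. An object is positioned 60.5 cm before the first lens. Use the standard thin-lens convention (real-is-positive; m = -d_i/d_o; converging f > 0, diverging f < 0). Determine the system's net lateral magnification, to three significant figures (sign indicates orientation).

Lens 1: 1/d_i1 = 1/f_1 - 1/d_o1 = 1/(-22.5) - 1/60.5 = -0.06097 cm^-1, so d_i1 = -16.401 cm.
m_1 = -(-16.401)/60.5 = 0.2711.
The intermediate image is virtual, 16.401 cm to the left of lens 1, so d_o2 = L - d_i1 = 29 - (-16.401) = 45.401 cm.
Lens 2: 1/d_i2 = 1/f_2 - 1/d_o2 = 1/4 - 1/(45.401) = 0.22797 cm^-1, so d_i2 = 4.386 cm.
m_2 = -(4.386)/(45.401) = -0.0966.
The system's lateral magnification is m_1 m_2 = (0.2711)(-0.0966) = -0.0262.

-0.0262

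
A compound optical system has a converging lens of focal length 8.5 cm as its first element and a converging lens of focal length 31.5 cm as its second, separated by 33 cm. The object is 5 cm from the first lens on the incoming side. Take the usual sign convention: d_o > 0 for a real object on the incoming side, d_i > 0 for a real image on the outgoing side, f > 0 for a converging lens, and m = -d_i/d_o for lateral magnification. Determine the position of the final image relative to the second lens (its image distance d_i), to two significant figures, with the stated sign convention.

100 cm

First lens: d_i1 = 1/(1/8.5 - 1/5) = -12.143 cm.
The intermediate image is virtual, 12.143 cm to the left of lens 1, so d_o2 = L - d_i1 = 33 - (-12.143) = 45.143 cm.
Second lens: d_i2 = 1/(1/31.5 - 1/(45.143)) = 104.230 cm.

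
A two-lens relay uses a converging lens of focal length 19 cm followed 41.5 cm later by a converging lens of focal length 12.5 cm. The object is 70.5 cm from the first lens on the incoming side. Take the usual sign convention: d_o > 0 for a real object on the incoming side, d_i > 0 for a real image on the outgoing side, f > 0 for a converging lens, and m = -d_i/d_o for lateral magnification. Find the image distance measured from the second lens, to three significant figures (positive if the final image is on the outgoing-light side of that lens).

First lens: d_i1 = 1/(1/19 - 1/70.5) = 26.010 cm.
That image sits 15.490 cm in front of the second lens, so d_o2 = 15.490 cm.
Second lens: d_i2 = 1/(1/12.5 - 1/(15.490)) = 64.752 cm.

64.8 cm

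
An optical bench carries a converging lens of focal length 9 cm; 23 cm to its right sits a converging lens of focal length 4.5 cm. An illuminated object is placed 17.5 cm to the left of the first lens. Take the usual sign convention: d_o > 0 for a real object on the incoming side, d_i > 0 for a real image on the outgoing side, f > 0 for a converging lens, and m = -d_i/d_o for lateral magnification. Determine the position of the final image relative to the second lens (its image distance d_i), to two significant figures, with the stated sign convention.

First lens: d_i1 = 1/(1/9 - 1/17.5) = 18.529 cm.
Object distance for lens 2: d_o2 = 23 - 18.529 = 4.471 cm.
Second lens: d_i2 = 1/(1/4.5 - 1/(4.471)) = -684.000 cm.

-680 cm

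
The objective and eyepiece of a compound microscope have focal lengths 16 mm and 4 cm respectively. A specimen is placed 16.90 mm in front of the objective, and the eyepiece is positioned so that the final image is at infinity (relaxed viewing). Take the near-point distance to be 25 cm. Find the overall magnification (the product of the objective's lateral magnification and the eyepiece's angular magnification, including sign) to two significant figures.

-110

Convert to cm: f_obj = 16 mm = 1.6 cm; d_o = 16.90 mm = 1.69 cm.
Objective: 1/d_i = 1/f_obj - 1/d_o = 1/1.6 - 1/1.69 = 0.03328 cm^-1, so d_i = 30.044 cm.
m_obj = -d_i/d_o = -30.044/1.69 = -17.778.
Eyepiece angular magnification (image at infinity): M_eye = D/f_e = 25/4 = 6.250.
Overall M = m_obj x M_eye = (-17.778)(6.250) = -111.11.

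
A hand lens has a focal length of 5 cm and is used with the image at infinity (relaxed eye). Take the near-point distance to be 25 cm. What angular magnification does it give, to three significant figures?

M = D/f = 25/5 = 5.000.

5.00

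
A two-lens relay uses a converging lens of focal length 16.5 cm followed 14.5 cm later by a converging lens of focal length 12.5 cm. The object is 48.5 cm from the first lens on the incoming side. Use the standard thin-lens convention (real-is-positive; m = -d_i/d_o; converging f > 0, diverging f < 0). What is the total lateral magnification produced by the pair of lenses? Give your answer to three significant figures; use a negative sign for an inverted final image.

First lens: d_i1 = 1/(1/16.5 - 1/48.5) = 25.008 cm.
m_1 = -(25.008)/48.5 = -0.5156.
This image would form 25.008 cm past lens 1, i.e. 10.508 cm beyond lens 2, so it is a virtual object for lens 2: d_o2 = 14.5 - 25.008 = -10.508 cm.
Second lens: d_i2 = 1/(1/12.5 - 1/(-10.508)) = 5.709 cm.
m_2 = -(5.709)/(-10.508) = 0.5433.
Overall magnification: m = m_1 m_2 = -0.2801.

-0.280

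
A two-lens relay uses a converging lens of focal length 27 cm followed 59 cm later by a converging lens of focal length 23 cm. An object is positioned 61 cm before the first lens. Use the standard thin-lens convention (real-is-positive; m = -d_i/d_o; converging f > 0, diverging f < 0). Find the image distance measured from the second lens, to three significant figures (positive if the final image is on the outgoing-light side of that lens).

First lens: d_i1 = 1/(1/27 - 1/61) = 48.441 cm.
The intermediate image is 48.441 cm to the right of lens 1, so d_o2 = L - d_i1 = 59 - 48.441 = 10.559 cm.
Second lens: d_i2 = 1/(1/23 - 1/(10.559)) = -19.520 cm.

-19.5 cm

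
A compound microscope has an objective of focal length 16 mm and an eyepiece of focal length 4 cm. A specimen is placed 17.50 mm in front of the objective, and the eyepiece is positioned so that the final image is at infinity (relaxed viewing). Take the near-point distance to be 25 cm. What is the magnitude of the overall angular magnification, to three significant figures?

66.7

Convert to cm: f_obj = 16 mm = 1.6 cm; d_o = 17.50 mm = 1.75 cm.
Objective: 1/d_i = 1/f_obj - 1/d_o = 1/1.6 - 1/1.75 = 0.05357 cm^-1, so d_i = 18.667 cm.
m_obj = -d_i/d_o = -18.667/1.75 = -10.667.
Eyepiece angular magnification (image at infinity): M_eye = D/f_e = 25/4 = 6.250.
Overall M = m_obj x M_eye = (-10.667)(6.250) = -66.67.
|M| = 66.67.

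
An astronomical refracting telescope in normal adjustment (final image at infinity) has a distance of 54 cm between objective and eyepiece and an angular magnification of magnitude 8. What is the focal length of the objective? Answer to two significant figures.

48 cm

In normal adjustment the tube length equals f_obj + f_eye and |M| = f_obj/f_eye.
So f_obj = 8 f_eye and 8 f_eye + f_eye = 54 cm, giving f_eye = 54/9 = 6.000 cm and f_obj = 48.000 cm.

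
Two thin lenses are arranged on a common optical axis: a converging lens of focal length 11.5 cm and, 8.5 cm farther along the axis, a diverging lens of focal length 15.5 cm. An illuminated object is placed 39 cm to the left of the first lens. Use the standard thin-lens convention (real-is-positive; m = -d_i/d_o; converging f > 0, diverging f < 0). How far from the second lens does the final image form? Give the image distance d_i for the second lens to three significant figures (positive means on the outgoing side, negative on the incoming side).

First lens: d_i1 = 1/(1/11.5 - 1/39) = 16.309 cm.
Since 16.309 cm > 8.5 cm, the first image lies past the second lens and serves as a virtual object: d_o2 = L - d_i1 = -7.809 cm.
Second lens: d_i2 = 1/(1/(-15.5) - 1/(-7.809)) = 15.738 cm.

15.7 cm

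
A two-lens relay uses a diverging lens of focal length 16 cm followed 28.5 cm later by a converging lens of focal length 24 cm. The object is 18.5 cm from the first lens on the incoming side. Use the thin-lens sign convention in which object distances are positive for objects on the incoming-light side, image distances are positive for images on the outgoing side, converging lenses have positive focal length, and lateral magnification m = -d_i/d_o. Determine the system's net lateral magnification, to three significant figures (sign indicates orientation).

Lens 1: 1/d_i1 = 1/f_1 - 1/d_o1 = 1/(-16) - 1/18.5 = -0.11655 cm^-1, so d_i1 = -8.580 cm.
m_1 = -(-8.580)/18.5 = 0.4638.
The intermediate image is virtual, 8.580 cm to the left of lens 1, so d_o2 = L - d_i1 = 28.5 - (-8.580) = 37.080 cm.
Lens 2: 1/d_i2 = 1/f_2 - 1/d_o2 = 1/24 - 1/(37.080) = 0.01470 cm^-1, so d_i2 = 68.038 cm.
m_2 = -(68.038)/(37.080) = -1.8349.
The system's lateral magnification is m_1 m_2 = (0.4638)(-1.8349) = -0.8510.

-0.851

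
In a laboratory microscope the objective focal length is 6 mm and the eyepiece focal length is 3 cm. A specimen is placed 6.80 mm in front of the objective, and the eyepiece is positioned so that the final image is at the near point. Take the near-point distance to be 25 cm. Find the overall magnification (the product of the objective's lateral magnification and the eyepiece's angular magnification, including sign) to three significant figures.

Convert to cm: f_obj = 6 mm = 0.6 cm; d_o = 6.80 mm = 0.68 cm.
Objective: 1/d_i = 1/f_obj - 1/d_o = 1/0.6 - 1/0.68 = 0.19608 cm^-1, so d_i = 5.100 cm.
m_obj = -d_i/d_o = -5.100/0.68 = -7.500.
Eyepiece angular magnification (image at near point): M_eye = 1 + D/f_e = 1 + 25/3 = 9.333.
Overall M = m_obj x M_eye = (-7.500)(9.333) = -70.00.

-70.0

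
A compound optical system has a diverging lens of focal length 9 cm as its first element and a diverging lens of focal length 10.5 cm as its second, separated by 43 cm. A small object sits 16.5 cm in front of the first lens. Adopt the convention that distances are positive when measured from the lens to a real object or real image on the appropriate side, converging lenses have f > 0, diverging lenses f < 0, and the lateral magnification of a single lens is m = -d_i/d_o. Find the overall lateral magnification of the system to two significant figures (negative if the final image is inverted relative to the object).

Lens 1: 1/d_i1 = 1/f_1 - 1/d_o1 = 1/(-9) - 1/16.5 = -0.17172 cm^-1, so d_i1 = -5.824 cm.
m_1 = -(-5.824)/16.5 = 0.3529.
The intermediate image is virtual, 5.824 cm to the left of lens 1, so d_o2 = L - d_i1 = 43 - (-5.824) = 48.824 cm.
Lens 2: 1/d_i2 = 1/f_2 - 1/d_o2 = 1/(-10.5) - 1/(48.824) = -0.11572 cm^-1, so d_i2 = -8.642 cm.
m_2 = -(-8.642)/(48.824) = 0.1770.
Total m = m_1 x m_2 = (0.3529)(0.1770) = 0.0625.

0.062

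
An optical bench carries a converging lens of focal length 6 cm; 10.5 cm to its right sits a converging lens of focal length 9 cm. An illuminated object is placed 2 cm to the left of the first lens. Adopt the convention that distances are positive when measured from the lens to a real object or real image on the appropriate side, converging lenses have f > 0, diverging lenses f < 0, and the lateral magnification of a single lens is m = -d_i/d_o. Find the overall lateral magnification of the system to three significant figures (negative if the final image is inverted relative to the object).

-3.00

First lens: d_i1 = 1/(1/6 - 1/2) = -3.000 cm.
m_1 = -(-3.000)/2 = 1.5000.
The intermediate image is virtual, 3.000 cm to the left of lens 1, so d_o2 = L - d_i1 = 10.5 - (-3.000) = 13.500 cm.
Second lens: d_i2 = 1/(1/9 - 1/(13.500)) = 27.000 cm.
m_2 = -(27.000)/(13.500) = -2.0000.
Total m = m_1 x m_2 = (1.5000)(-2.0000) = -3.0000.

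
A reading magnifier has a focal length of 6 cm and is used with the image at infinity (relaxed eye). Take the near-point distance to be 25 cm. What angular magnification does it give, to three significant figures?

M = D/f = 25/6 = 4.167.

4.17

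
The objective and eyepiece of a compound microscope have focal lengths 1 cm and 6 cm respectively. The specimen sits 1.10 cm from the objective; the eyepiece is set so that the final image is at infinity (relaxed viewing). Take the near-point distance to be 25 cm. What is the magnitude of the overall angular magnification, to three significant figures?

Objective: 1/d_i = 1/f_obj - 1/d_o = 1/1 - 1/1.10 = 0.09091 cm^-1, so d_i = 11.000 cm.
m_obj = -d_i/d_o = -11.000/1.10 = -10.000.
Eyepiece angular magnification (image at infinity): M_eye = D/f_e = 25/6 = 4.167.
Overall M = m_obj x M_eye = (-10.000)(4.167) = -41.67.
|M| = 41.67.

41.7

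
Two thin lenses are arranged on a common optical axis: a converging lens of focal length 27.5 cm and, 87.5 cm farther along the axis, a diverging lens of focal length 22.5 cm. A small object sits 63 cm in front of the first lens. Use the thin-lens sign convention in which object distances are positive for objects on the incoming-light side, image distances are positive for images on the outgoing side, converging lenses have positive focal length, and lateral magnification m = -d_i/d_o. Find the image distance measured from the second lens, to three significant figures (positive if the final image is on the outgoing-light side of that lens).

-14.2 cm

Lens 1: 1/d_i1 = 1/f_1 - 1/d_o1 = 1/27.5 - 1/63 = 0.02049 cm^-1, so d_i1 = 48.803 cm.
The intermediate image is 48.803 cm to the right of lens 1, so d_o2 = L - d_i1 = 87.5 - 48.803 = 38.697 cm.
Lens 2: 1/d_i2 = 1/f_2 - 1/d_o2 = 1/(-22.5) - 1/(38.697) = -0.07029 cm^-1, so d_i2 = -14.228 cm.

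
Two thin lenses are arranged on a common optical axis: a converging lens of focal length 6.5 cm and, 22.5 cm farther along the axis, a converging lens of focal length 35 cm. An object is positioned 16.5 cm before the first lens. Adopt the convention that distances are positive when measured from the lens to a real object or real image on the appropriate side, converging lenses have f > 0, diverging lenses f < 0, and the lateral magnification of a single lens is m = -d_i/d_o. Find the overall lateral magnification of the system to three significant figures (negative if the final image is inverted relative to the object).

Applying the thin-lens equation to the first lens, 1/6.5 = 1/16.5 + 1/d_i1, which gives d_i1 = 10.725 cm.
Its lateral magnification is m_1 = -d_i1/d_o1 = -(10.725)/16.5 = -0.6500.
The intermediate image is 10.725 cm to the right of lens 1, so d_o2 = L - d_i1 = 22.5 - 10.725 = 11.775 cm.
Applying the thin-lens equation again with f_2 = 35 cm and d_o2 = 11.775 cm gives d_i2 = -17.745 cm.
m_2 = -(-17.745)/(11.775) = 1.5070.
Total m = m_1 x m_2 = (-0.6500)(1.5070) = -0.9795.

-0.980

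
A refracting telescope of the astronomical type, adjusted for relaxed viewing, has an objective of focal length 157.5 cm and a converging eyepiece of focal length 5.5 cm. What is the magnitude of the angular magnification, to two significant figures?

29

|M| = f_obj/|f_eye| = 157.5/5.5 = 28.636.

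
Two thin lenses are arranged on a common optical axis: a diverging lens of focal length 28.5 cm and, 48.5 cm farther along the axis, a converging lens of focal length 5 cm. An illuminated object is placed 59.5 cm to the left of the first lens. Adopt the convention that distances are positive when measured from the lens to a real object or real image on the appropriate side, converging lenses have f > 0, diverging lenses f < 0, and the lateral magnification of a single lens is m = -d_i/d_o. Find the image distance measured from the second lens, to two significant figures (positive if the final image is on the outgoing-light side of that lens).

Applying the thin-lens equation to the first lens, 1/(-28.5) = 1/59.5 + 1/d_i1, which gives d_i1 = -19.270 cm.
The intermediate image is virtual, 19.270 cm to the left of lens 1, so d_o2 = L - d_i1 = 48.5 - (-19.270) = 67.770 cm.
Applying the thin-lens equation again with f_2 = 5 cm and d_o2 = 67.770 cm gives d_i2 = 5.398 cm.

5.4 cm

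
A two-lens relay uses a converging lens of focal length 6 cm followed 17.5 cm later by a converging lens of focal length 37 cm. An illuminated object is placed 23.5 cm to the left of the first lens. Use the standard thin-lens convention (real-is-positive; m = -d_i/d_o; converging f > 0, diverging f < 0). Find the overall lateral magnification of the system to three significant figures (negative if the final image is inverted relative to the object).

-0.460

Lens 1: 1/d_i1 = 1/f_1 - 1/d_o1 = 1/6 - 1/23.5 = 0.12411 cm^-1, so d_i1 = 8.057 cm.
m_1 = -(8.057)/23.5 = -0.3429.
That image sits 9.443 cm in front of the second lens, so d_o2 = 9.443 cm.
Lens 2: 1/d_i2 = 1/f_2 - 1/d_o2 = 1/37 - 1/(9.443) = -0.07887 cm^-1, so d_i2 = -12.679 cm.
m_2 = -(-12.679)/(9.443) = 1.3427.
Total m = m_1 x m_2 = (-0.3429)(1.3427) = -0.4603.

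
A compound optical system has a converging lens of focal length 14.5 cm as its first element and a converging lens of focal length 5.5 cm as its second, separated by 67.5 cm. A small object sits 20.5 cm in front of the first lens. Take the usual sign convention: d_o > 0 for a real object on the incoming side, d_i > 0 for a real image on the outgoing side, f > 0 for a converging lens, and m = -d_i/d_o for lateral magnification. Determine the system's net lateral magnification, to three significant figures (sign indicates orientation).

Lens 1: 1/d_i1 = 1/f_1 - 1/d_o1 = 1/14.5 - 1/20.5 = 0.02019 cm^-1, so d_i1 = 49.542 cm.
m_1 = -(49.542)/20.5 = -2.4167.
Object distance for lens 2: d_o2 = 67.5 - 49.542 = 17.958 cm.
Lens 2: 1/d_i2 = 1/f_2 - 1/d_o2 = 1/5.5 - 1/(17.958) = 0.12613 cm^-1, so d_i2 = 7.928 cm.
m_2 = -(7.928)/(17.958) = -0.4415.
Total m = m_1 x m_2 = (-2.4167)(-0.4415) = 1.0669.

1.07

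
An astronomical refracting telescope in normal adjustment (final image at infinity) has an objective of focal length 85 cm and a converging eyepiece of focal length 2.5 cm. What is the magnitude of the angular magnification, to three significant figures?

34.0

|M| = f_obj/|f_eye| = 85/2.5 = 34.000.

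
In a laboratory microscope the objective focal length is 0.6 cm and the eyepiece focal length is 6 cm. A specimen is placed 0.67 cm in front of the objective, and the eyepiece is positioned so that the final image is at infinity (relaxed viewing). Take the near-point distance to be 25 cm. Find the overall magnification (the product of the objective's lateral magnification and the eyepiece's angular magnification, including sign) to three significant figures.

-35.7

Objective: 1/d_i = 1/f_obj - 1/d_o = 1/0.6 - 1/0.67 = 0.17413 cm^-1, so d_i = 5.743 cm.
m_obj = -d_i/d_o = -5.743/0.67 = -8.571.
Eyepiece angular magnification (image at infinity): M_eye = D/f_e = 25/6 = 4.167.
Overall M = m_obj x M_eye = (-8.571)(4.167) = -35.71.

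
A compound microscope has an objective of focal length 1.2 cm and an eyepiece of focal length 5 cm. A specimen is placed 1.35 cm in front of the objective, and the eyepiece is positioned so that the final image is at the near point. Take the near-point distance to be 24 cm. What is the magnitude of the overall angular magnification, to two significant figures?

Objective: 1/d_i = 1/f_obj - 1/d_o = 1/1.2 - 1/1.35 = 0.09259 cm^-1, so d_i = 10.800 cm.
m_obj = -d_i/d_o = -10.800/1.35 = -8.000.
Eyepiece angular magnification (image at near point): M_eye = 1 + D/f_e = 1 + 24/5 = 5.800.
Overall M = m_obj x M_eye = (-8.000)(5.800) = -46.40.
|M| = 46.40.

46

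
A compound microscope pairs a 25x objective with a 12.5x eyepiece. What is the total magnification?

312.5

The overall magnification of a compound microscope is the product of the objective and eyepiece magnifications:
M = M_obj x M_eye = 25 x 12.5 = 312.5.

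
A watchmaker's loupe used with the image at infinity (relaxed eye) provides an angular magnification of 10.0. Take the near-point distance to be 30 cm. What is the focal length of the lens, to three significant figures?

For the image at infinity, M = D/f.
f = D/M = 30/10.0 = 3.000 cm.

3.00 cm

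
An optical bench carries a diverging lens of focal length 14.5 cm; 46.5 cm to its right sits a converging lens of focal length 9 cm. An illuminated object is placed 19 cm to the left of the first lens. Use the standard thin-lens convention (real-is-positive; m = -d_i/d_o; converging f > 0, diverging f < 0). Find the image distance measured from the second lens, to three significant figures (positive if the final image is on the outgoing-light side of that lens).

10.8 cm

Lens 1: 1/d_i1 = 1/f_1 - 1/d_o1 = 1/(-14.5) - 1/19 = -0.12160 cm^-1, so d_i1 = -8.224 cm.
The intermediate image is virtual, 8.224 cm to the left of lens 1, so d_o2 = L - d_i1 = 46.5 - (-8.224) = 54.724 cm.
Lens 2: 1/d_i2 = 1/f_2 - 1/d_o2 = 1/9 - 1/(54.724) = 0.09284 cm^-1, so d_i2 = 10.772 cm.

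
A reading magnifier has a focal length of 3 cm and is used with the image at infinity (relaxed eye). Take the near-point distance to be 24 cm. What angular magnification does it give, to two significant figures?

8.0

M = D/f = 24/3 = 8.000.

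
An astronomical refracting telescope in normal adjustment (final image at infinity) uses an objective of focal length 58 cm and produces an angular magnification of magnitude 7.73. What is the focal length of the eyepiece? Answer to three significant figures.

|M| = f_obj/f_eye, so f_eye = f_obj/|M| = 58/7.73 = 7.503 cm.

7.50 cm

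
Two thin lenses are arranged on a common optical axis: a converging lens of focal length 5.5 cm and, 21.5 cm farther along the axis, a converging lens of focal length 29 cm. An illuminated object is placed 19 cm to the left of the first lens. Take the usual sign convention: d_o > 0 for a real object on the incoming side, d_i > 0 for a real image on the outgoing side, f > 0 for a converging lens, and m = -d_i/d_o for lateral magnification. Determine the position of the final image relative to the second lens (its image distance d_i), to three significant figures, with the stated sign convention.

Lens 1: 1/d_i1 = 1/f_1 - 1/d_o1 = 1/5.5 - 1/19 = 0.12919 cm^-1, so d_i1 = 7.741 cm.
The intermediate image is 7.741 cm to the right of lens 1, so d_o2 = L - d_i1 = 21.5 - 7.741 = 13.759 cm.
Lens 2: 1/d_i2 = 1/f_2 - 1/d_o2 = 1/29 - 1/(13.759) = -0.03820 cm^-1, so d_i2 = -26.181 cm.

-26.2 cm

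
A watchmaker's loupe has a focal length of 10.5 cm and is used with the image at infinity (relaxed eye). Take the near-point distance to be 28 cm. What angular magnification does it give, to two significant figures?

2.7

M = D/f = 28/10.5 = 2.667.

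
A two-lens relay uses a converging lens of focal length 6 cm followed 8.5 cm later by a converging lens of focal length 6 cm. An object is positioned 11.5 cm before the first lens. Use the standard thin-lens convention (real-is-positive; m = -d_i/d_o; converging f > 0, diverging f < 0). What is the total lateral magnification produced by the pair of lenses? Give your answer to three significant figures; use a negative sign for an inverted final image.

-0.652

First lens: d_i1 = 1/(1/6 - 1/11.5) = 12.545 cm.
m_1 = -(12.545)/11.5 = -1.0909.
Since 12.545 cm > 8.5 cm, the first image lies past the second lens and serves as a virtual object: d_o2 = L - d_i1 = -4.045 cm.
Second lens: d_i2 = 1/(1/6 - 1/(-4.045)) = 2.416 cm.
m_2 = -(2.416)/(-4.045) = 0.5973.
The system's lateral magnification is m_1 m_2 = (-1.0909)(0.5973) = -0.6516.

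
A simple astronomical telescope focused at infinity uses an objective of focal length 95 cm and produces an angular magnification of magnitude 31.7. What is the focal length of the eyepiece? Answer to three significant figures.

3.00 cm

|M| = f_obj/f_eye, so f_eye = f_obj/|M| = 95/31.7 = 2.997 cm.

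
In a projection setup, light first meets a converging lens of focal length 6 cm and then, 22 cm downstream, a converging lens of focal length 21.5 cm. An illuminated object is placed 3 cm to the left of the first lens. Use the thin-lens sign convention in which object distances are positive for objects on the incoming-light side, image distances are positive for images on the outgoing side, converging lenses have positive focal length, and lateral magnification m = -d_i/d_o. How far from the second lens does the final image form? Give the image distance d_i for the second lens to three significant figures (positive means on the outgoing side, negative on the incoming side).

Applying the thin-lens equation to the first lens, 1/6 = 1/3 + 1/d_i1, which gives d_i1 = -6.000 cm.
The intermediate image is virtual, 6.000 cm to the left of lens 1, so d_o2 = L - d_i1 = 22 - (-6.000) = 28.000 cm.
Applying the thin-lens equation again with f_2 = 21.5 cm and d_o2 = 28.000 cm gives d_i2 = 92.615 cm.

92.6 cm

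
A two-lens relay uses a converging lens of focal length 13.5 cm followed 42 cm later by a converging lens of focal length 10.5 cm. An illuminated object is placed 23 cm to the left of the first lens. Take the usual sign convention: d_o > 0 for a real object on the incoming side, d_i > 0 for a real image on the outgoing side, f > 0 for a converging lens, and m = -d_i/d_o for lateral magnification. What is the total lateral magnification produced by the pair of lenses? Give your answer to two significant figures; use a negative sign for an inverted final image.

-13

Applying the thin-lens equation to the first lens, 1/13.5 = 1/23 + 1/d_i1, which gives d_i1 = 32.684 cm.
Its lateral magnification is m_1 = -d_i1/d_o1 = -(32.684)/23 = -1.4211.
That image sits 9.316 cm in front of the second lens, so d_o2 = 9.316 cm.
Applying the thin-lens equation again with f_2 = 10.5 cm and d_o2 = 9.316 cm gives d_i2 = -82.600 cm.
m_2 = -(-82.600)/(9.316) = 8.8667.
Overall magnification: m = m_1 m_2 = -12.6000.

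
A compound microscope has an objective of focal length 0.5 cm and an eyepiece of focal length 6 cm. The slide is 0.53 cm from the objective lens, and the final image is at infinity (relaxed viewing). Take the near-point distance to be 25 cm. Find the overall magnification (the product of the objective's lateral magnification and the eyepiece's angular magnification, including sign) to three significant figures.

-69.4

Objective: 1/d_i = 1/f_obj - 1/d_o = 1/0.5 - 1/0.53 = 0.11321 cm^-1, so d_i = 8.833 cm.
m_obj = -d_i/d_o = -8.833/0.53 = -16.667.
Eyepiece angular magnification (image at infinity): M_eye = D/f_e = 25/6 = 4.167.
Overall M = m_obj x M_eye = (-16.667)(4.167) = -69.44.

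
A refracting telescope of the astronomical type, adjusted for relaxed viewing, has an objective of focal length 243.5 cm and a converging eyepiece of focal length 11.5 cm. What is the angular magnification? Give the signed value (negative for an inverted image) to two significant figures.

M = -f_obj/f_eye = -243.5/(11.5) = -21.174.

-21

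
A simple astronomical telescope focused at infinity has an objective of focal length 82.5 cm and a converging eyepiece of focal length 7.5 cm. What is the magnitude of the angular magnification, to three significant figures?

11.0

|M| = f_obj/|f_eye| = 82.5/7.5 = 11.000.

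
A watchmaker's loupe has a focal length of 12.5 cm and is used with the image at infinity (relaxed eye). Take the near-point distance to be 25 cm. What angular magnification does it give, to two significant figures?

M = D/f = 25/12.5 = 2.000.

2.0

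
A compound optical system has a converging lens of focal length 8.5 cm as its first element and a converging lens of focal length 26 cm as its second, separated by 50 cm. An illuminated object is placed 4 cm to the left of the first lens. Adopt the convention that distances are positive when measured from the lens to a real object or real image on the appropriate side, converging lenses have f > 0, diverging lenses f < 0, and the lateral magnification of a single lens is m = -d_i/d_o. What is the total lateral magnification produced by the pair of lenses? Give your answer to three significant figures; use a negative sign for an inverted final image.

-1.56

Applying the thin-lens equation to the first lens, 1/8.5 = 1/4 + 1/d_i1, which gives d_i1 = -7.556 cm.
Its lateral magnification is m_1 = -d_i1/d_o1 = -(-7.556)/4 = 1.8889.
The intermediate image is virtual, 7.556 cm to the left of lens 1, so d_o2 = L - d_i1 = 50 - (-7.556) = 57.556 cm.
Applying the thin-lens equation again with f_2 = 26 cm and d_o2 = 57.556 cm gives d_i2 = 47.423 cm.
m_2 = -(47.423)/(57.556) = -0.8239.
Total m = m_1 x m_2 = (1.8889)(-0.8239) = -1.5563.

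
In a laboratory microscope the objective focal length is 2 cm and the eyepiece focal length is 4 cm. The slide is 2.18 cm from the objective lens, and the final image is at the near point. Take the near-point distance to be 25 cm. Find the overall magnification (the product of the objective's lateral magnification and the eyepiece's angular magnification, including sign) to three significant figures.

-80.6

Objective: 1/d_i = 1/f_obj - 1/d_o = 1/2 - 1/2.18 = 0.04128 cm^-1, so d_i = 24.222 cm.
m_obj = -d_i/d_o = -24.222/2.18 = -11.111.
Eyepiece angular magnification (image at near point): M_eye = 1 + D/f_e = 1 + 25/4 = 7.250.
Overall M = m_obj x M_eye = (-11.111)(7.250) = -80.56.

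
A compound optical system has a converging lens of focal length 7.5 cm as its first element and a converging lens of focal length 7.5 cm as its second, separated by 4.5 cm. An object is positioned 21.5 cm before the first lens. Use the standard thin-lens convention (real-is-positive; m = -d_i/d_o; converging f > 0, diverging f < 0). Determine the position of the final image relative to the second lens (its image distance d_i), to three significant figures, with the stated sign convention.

3.63 cm

Lens 1: 1/d_i1 = 1/f_1 - 1/d_o1 = 1/7.5 - 1/21.5 = 0.08682 cm^-1, so d_i1 = 11.518 cm.
Since 11.518 cm > 4.5 cm, the first image lies past the second lens and serves as a virtual object: d_o2 = L - d_i1 = -7.018 cm.
Lens 2: 1/d_i2 = 1/f_2 - 1/d_o2 = 1/7.5 - 1/(-7.018) = 0.27583 cm^-1, so d_i2 = 3.625 cm.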